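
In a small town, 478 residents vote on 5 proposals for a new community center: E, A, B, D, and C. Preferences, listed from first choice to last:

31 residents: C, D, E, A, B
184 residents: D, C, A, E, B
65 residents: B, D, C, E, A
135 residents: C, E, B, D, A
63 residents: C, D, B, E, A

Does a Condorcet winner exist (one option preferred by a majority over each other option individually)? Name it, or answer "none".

D vs E: 343–135 for D.
D vs A: 478–0 for D.
D vs B: 278–200 for D.
D vs C: 249–229 for D.
D beats every other option head-to-head.

D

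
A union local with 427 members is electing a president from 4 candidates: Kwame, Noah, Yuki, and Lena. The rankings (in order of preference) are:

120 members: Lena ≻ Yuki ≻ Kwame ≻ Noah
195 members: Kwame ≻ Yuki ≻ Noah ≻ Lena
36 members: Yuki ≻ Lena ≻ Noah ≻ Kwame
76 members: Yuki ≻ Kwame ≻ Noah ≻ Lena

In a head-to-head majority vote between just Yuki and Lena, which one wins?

Voters preferring Yuki to Lena: 307; preferring Lena to Yuki: 120.
Yuki wins the head-to-head.

Yuki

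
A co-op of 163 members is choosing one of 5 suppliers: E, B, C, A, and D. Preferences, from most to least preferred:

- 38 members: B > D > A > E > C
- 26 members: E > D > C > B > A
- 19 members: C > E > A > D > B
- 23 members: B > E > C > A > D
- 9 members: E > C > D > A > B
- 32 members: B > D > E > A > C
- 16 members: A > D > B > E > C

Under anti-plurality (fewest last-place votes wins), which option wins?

E

Last-place votes: E 0, B 28, C 86, A 26, D 23.
E is ranked last by the fewest voters, so E wins.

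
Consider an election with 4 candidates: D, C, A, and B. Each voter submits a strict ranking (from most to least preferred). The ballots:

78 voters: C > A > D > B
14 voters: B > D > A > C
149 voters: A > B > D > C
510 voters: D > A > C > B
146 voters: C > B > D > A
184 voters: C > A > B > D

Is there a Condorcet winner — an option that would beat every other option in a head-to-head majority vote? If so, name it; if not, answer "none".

D

D vs C: 673–408 for D.
D vs A: 670–411 for D.
D vs B: 588–493 for D.
D beats every other option head-to-head.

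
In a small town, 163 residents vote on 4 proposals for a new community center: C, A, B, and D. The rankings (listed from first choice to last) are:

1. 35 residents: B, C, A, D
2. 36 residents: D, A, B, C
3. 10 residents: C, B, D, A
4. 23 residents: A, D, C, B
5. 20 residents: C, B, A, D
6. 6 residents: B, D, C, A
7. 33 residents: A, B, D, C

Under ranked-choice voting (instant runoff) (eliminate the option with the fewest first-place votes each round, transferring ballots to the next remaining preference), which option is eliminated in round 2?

Round 1: C 30, A 56, B 41, D 36. Eliminate C.
Round 2: A 56, B 71, D 36. Eliminate D.

D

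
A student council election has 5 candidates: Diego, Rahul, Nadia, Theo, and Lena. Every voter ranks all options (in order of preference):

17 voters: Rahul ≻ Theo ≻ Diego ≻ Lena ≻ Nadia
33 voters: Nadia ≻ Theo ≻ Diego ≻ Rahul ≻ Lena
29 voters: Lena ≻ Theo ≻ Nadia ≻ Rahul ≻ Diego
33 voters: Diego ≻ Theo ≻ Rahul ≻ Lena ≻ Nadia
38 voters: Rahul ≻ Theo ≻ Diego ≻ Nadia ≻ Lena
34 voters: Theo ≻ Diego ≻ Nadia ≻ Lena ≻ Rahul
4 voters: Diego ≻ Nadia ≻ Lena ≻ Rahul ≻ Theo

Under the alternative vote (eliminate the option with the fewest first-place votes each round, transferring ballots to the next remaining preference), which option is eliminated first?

Round 1: Diego 37, Rahul 55, Nadia 33, Theo 34, Lena 29. Eliminate Lena.

Lena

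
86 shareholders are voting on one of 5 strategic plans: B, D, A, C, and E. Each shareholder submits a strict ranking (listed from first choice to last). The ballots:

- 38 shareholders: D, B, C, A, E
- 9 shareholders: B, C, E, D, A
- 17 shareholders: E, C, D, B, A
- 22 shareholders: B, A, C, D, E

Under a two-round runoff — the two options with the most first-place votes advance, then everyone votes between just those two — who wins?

D

Round 1 first-place votes: B 31, D 38, A 0, C 0, E 17.
D and B advance.
Runoff: D is preferred to B by 55 voters; B by 31.
D wins the runoff.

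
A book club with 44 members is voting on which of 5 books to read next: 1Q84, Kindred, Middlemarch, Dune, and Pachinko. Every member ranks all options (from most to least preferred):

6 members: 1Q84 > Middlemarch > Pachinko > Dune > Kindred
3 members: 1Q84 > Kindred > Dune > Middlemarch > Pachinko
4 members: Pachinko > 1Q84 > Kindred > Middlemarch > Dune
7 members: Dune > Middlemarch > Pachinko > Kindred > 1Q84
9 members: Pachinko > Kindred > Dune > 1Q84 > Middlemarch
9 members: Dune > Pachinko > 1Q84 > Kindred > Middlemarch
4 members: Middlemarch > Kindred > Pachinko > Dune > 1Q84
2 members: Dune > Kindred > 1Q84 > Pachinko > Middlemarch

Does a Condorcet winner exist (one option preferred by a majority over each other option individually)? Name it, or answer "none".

Pachinko vs 1Q84: 33–11 for Pachinko.
Pachinko vs Kindred: 35–9 for Pachinko.
Pachinko vs Middlemarch: 24–20 for Pachinko.
Pachinko vs Dune: 23–21 for Pachinko.
Pachinko beats every other option head-to-head.

Pachinko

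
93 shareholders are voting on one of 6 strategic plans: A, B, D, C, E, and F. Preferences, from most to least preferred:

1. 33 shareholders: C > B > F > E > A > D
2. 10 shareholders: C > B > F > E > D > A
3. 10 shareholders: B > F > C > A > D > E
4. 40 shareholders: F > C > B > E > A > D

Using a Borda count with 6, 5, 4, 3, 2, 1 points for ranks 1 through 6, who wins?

C

A: 33·2 + 10·1 + 10·3 + 40·2 = 186
B: 33·5 + 10·5 + 10·6 + 40·4 = 435
D: 33·1 + 10·2 + 10·2 + 40·1 = 113
C: 33·6 + 10·6 + 10·4 + 40·5 = 498
E: 33·3 + 10·3 + 10·1 + 40·3 = 259
F: 33·4 + 10·4 + 10·5 + 40·6 = 462
C has the highest Borda score (498).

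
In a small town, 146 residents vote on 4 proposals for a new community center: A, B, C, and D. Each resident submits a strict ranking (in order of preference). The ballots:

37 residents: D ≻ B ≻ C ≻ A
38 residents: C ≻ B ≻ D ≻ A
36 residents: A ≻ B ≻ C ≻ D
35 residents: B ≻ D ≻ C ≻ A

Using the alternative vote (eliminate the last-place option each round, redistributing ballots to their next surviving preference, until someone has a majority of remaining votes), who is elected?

C

Round 1: A 36, B 35, C 38, D 37. Eliminate B.
Round 2: A 36, C 38, D 72. Eliminate A.
Round 3: C 74, D 72. C has a majority.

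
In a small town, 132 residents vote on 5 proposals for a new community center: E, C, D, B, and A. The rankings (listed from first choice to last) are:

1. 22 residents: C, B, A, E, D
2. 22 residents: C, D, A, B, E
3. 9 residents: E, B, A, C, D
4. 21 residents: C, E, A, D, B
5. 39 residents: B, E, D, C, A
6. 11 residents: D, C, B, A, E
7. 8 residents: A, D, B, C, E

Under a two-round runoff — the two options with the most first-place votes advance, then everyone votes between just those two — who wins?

Round 1 first-place votes: E 9, C 65, D 11, B 39, A 8.
C and B advance.
Runoff: C is preferred to B by 76 voters; B by 56.
C wins the runoff.

C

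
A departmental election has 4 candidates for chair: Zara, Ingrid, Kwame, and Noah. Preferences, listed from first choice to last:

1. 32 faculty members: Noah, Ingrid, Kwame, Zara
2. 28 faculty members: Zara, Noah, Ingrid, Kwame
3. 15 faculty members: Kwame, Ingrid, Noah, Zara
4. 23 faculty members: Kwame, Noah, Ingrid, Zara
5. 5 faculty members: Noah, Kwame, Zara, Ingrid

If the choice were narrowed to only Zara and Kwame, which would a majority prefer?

Voters preferring Zara to Kwame: 28; preferring Kwame to Zara: 75.
Kwame wins the head-to-head.

Kwame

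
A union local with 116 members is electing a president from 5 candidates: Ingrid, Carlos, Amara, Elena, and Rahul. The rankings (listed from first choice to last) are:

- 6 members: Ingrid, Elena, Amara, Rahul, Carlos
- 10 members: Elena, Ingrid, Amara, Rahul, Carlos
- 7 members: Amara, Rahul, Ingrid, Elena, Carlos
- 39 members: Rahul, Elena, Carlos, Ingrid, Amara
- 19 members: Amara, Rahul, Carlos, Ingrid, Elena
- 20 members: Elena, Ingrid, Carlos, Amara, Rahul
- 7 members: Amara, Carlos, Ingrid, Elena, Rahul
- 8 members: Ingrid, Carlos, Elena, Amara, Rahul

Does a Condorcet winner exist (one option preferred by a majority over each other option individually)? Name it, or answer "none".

Checking pairwise contests:
Carlos beats Ingrid 65–51.
Elena beats Carlos 82–34.
Ingrid beats Amara 83–33.
Rahul beats Elena 65–51.
Amara beats Rahul 77–39.
Every option loses at least one head-to-head, so there is no Condorcet winner.

none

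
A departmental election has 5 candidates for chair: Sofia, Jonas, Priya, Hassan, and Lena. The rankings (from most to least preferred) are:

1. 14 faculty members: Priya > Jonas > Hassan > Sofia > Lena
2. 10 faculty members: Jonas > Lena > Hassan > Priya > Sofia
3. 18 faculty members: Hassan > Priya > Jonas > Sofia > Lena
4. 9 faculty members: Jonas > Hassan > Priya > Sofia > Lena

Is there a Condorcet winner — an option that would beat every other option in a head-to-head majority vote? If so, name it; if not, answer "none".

none

Checking pairwise contests:
Jonas beats Sofia 51–0.
Priya beats Jonas 32–19.
Hassan beats Priya 37–14.
Jonas beats Hassan 33–18.
Sofia beats Lena 41–10.
Every option loses at least one head-to-head, so there is no Condorcet winner.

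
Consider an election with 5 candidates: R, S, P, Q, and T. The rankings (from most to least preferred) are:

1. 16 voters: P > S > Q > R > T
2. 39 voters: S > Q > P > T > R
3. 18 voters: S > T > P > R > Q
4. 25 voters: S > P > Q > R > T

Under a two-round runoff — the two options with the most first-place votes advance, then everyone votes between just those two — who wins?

Round 1 first-place votes: R 0, S 82, P 16, Q 0, T 0.
S and P advance.
Runoff: S is preferred to P by 82 voters; P by 16.
S wins the runoff.

S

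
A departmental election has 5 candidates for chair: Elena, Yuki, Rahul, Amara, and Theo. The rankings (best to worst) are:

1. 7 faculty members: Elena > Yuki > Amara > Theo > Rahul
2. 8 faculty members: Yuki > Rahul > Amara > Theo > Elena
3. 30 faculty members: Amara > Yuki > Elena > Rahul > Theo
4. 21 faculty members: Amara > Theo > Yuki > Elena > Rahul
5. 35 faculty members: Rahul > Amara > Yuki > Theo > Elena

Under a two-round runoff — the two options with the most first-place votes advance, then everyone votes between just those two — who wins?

Amara

Round 1 first-place votes: Elena 7, Yuki 8, Rahul 35, Amara 51, Theo 0.
Amara and Rahul advance.
Runoff: Amara is preferred to Rahul by 58 voters; Rahul by 43.
Amara wins the runoff.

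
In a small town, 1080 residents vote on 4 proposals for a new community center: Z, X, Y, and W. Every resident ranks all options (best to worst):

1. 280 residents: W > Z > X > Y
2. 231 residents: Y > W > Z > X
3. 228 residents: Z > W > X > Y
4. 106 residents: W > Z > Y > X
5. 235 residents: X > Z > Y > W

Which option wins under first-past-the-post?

W

First-place votes: Z 228, X 235, Y 231, W 386.
W has the most first-place votes.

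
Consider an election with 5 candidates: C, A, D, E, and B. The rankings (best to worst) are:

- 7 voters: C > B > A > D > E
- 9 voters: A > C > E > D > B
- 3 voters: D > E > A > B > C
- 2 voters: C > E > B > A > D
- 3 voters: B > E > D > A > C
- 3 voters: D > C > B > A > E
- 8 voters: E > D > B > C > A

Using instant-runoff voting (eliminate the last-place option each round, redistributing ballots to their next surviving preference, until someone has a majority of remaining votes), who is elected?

Round 1: C 9, A 9, D 6, E 8, B 3. Eliminate B.
Round 2: C 9, A 9, D 6, E 11. Eliminate D.
Round 3: C 12, A 9, E 14. Eliminate A.
Round 4: C 21, E 14. C has a majority.

C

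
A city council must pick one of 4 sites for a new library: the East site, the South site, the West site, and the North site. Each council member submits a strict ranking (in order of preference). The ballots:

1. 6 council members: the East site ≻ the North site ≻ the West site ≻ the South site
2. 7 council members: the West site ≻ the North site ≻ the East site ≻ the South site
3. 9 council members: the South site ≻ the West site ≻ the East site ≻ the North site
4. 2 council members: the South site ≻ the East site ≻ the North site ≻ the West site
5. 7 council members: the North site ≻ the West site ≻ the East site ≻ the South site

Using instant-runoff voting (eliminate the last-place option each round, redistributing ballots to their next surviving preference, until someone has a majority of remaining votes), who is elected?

the North site

Round 1: the East site 6, the South site 11, the West site 7, the North site 7. Eliminate the East site.
Round 2: the South site 11, the West site 7, the North site 13. Eliminate the West site.
Round 3: the South site 11, the North site 20. The North site has a majority.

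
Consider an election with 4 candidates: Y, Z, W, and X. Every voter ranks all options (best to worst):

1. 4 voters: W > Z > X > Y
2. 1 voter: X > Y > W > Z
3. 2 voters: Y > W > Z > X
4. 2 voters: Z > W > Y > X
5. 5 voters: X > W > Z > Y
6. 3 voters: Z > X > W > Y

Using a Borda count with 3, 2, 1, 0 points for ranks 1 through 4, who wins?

W

Y: 4·0 + 1·2 + 2·3 + 2·1 + 5·0 + 3·0 = 10
Z: 4·2 + 1·0 + 2·1 + 2·3 + 5·1 + 3·3 = 30
W: 4·3 + 1·1 + 2·2 + 2·2 + 5·2 + 3·1 = 34
X: 4·1 + 1·3 + 2·0 + 2·0 + 5·3 + 3·2 = 28
W has the highest Borda score (34).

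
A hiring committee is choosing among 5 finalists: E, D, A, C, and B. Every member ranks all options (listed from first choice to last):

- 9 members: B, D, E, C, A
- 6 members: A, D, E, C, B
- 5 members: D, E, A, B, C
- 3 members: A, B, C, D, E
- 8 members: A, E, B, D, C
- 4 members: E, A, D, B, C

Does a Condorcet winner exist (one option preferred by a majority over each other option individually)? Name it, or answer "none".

Checking pairwise contests:
D beats E 23–12.
A beats D 21–14.
E beats A 18–17.
E beats C 32–3.
E beats B 23–12.
Every option loses at least one head-to-head, so there is no Condorcet winner.

none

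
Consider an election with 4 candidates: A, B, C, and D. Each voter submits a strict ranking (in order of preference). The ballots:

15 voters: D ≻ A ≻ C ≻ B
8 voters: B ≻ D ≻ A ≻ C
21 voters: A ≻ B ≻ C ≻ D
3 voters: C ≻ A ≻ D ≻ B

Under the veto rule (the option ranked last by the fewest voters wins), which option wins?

A

Last-place votes: A 0, B 18, C 8, D 21.
A is ranked last by the fewest voters, so A wins.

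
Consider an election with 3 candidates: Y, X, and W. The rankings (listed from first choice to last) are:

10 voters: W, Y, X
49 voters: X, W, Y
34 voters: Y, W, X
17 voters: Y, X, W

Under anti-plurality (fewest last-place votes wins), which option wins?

Last-place votes: Y 49, X 44, W 17.
W is ranked last by the fewest voters, so W wins.

W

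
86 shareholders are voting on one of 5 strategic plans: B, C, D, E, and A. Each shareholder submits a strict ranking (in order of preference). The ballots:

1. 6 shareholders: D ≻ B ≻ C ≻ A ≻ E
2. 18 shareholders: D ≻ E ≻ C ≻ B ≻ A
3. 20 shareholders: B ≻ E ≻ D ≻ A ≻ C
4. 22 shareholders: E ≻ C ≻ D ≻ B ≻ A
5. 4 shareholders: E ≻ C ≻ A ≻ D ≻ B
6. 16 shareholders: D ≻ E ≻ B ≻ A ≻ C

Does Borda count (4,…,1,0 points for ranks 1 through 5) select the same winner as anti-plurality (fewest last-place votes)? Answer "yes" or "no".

Borda — scores: B 170, C 126, D 248, E 266, A 50. Winner: E.
Anti-plurality — last-place votes: B 4, C 36, D 0, E 6, A 40. Winner: D.
The two methods disagree.

no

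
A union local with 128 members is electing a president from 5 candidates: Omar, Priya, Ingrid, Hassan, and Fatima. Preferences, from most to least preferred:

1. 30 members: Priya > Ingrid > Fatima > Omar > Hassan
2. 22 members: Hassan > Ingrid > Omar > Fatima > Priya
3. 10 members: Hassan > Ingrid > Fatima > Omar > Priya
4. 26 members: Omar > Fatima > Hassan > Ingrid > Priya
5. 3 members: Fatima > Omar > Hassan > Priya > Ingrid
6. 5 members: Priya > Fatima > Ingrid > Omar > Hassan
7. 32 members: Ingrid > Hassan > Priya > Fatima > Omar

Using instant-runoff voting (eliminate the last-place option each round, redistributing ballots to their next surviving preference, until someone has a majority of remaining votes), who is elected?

Round 1: Omar 26, Priya 35, Ingrid 32, Hassan 32, Fatima 3. Eliminate Fatima.
Round 2: Omar 29, Priya 35, Ingrid 32, Hassan 32. Eliminate Omar.
Round 3: Priya 35, Ingrid 32, Hassan 61. Eliminate Ingrid.
Round 4: Priya 35, Hassan 93. Hassan has a majority.

Hassan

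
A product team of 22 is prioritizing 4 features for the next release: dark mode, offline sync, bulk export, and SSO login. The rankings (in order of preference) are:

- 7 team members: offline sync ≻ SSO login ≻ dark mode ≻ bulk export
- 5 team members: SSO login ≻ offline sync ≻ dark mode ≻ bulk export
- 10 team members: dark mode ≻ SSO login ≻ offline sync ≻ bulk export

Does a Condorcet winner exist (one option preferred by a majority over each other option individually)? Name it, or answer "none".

SSO login

SSO login vs dark mode: 12–10 for SSO login.
SSO login vs offline sync: 15–7 for SSO login.
SSO login vs bulk export: 22–0 for SSO login.
SSO login beats every other option head-to-head.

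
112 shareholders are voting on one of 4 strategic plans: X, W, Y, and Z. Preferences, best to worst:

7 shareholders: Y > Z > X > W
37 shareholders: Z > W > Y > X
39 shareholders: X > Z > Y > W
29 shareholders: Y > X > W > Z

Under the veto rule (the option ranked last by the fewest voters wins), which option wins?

Last-place votes: X 37, W 46, Y 0, Z 29.
Y is ranked last by the fewest voters, so Y wins.

Y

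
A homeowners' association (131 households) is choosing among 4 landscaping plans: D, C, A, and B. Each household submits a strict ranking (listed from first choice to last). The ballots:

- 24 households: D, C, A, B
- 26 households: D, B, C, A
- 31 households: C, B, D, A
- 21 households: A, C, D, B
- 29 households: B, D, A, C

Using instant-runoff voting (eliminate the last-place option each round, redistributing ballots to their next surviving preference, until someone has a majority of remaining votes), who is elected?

Round 1: D 50, C 31, A 21, B 29. Eliminate A.
Round 2: D 50, C 52, B 29. Eliminate B.
Round 3: D 79, C 52. D has a majority.

D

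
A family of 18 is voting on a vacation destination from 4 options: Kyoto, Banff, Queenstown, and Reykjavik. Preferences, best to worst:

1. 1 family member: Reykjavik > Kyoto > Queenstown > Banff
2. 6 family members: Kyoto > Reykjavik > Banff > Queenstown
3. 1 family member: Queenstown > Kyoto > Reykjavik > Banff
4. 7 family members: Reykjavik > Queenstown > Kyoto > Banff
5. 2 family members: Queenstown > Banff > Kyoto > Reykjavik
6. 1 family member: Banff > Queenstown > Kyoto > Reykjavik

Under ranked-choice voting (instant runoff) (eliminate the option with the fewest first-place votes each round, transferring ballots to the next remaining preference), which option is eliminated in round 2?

Queenstown

Round 1: Kyoto 6, Banff 1, Queenstown 3, Reykjavik 8. Eliminate Banff.
Round 2: Kyoto 6, Queenstown 4, Reykjavik 8. Eliminate Queenstown.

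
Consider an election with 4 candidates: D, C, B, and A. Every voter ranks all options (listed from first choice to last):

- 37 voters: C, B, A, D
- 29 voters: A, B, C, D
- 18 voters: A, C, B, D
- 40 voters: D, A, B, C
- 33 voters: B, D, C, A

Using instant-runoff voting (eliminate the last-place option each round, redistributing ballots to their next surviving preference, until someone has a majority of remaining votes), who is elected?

A

Round 1: D 40, C 37, B 33, A 47. Eliminate B.
Round 2: D 73, C 37, A 47. Eliminate C.
Round 3: D 73, A 84. A has a majority.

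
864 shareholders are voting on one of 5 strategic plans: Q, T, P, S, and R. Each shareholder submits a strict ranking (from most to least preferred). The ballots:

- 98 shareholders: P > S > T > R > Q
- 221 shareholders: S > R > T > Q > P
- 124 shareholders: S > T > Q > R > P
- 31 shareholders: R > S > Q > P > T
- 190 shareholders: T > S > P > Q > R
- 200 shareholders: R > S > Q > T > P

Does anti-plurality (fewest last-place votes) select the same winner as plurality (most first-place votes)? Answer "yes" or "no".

yes

Anti-plurality — last-place votes: Q 98, T 31, P 545, S 0, R 190. Winner: S.
Plurality — first-place votes: Q 0, T 190, P 98, S 345, R 231. Winner: S.
The two methods agree.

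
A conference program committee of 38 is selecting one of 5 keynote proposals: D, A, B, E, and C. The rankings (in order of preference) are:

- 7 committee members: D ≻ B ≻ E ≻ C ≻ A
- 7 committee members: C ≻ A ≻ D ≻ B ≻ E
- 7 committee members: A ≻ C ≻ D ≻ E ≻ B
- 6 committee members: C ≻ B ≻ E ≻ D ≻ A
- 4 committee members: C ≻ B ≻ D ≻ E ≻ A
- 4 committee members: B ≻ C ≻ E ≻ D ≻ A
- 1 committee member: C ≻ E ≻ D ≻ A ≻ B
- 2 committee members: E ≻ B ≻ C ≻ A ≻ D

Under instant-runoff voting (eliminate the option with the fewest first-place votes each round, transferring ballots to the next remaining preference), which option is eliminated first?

E

Round 1: D 7, A 7, B 4, E 2, C 18. Eliminate E.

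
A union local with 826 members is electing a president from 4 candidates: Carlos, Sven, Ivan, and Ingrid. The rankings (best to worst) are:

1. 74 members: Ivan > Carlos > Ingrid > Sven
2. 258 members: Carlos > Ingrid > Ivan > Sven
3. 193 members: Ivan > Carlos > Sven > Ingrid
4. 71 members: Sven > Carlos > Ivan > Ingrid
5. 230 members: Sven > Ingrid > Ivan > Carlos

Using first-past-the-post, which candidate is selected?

First-place votes: Carlos 258, Sven 301, Ivan 267, Ingrid 0.
Sven has the most first-place votes.

Sven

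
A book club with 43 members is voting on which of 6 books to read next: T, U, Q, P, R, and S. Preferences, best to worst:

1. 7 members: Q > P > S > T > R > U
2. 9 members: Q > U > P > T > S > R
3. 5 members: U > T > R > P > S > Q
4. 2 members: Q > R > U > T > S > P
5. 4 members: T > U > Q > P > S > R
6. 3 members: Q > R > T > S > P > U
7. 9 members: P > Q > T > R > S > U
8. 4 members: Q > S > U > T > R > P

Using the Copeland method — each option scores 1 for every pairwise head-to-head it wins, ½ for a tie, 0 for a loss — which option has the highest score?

Q

T: beats U, R, and S; loses to Q and P → score 3.
U: beats P and R; loses to T, Q, and S → score 2.
Q: beats T, U, P, R, and S → score 5.
P: beats T, R, and S; loses to U and Q → score 3.
R: loses to T, U, Q, P, and S → score 0.
S: beats U and R; loses to T, Q, and P → score 2.
Q has the best pairwise record.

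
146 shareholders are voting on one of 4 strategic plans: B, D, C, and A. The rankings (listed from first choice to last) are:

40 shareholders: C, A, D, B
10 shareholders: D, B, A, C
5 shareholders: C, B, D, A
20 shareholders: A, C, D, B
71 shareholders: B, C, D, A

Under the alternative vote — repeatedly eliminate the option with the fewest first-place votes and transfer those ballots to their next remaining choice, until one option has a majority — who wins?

Round 1: B 71, D 10, C 45, A 20. Eliminate D.
Round 2: B 81, C 45, A 20. B has a majority.

B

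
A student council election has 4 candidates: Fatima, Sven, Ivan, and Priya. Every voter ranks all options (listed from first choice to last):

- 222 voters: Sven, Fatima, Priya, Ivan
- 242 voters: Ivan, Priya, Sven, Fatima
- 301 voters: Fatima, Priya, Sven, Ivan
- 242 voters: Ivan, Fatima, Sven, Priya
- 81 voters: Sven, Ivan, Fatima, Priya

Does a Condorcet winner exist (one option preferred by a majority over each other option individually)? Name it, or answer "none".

Sven vs Fatima: 545–543 for Sven.
Sven vs Ivan: 604–484 for Sven.
Sven vs Priya: 545–543 for Sven.
Sven beats every other option head-to-head.

Sven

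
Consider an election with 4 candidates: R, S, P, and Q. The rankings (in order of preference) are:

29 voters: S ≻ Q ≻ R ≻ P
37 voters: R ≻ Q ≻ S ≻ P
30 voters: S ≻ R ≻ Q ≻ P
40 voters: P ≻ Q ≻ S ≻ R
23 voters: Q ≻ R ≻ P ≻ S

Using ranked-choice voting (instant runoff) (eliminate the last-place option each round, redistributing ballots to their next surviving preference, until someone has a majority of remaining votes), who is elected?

S

Round 1: R 37, S 59, P 40, Q 23. Eliminate Q.
Round 2: R 60, S 59, P 40. Eliminate P.
Round 3: R 60, S 99. S has a majority.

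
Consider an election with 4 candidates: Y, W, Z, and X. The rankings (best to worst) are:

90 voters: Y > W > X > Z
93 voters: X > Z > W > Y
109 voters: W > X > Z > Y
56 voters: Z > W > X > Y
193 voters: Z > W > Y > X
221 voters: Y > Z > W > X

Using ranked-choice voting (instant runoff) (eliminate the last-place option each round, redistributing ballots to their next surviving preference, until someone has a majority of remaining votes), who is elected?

Z

Round 1: Y 311, W 109, Z 249, X 93. Eliminate X.
Round 2: Y 311, W 109, Z 342. Eliminate W.
Round 3: Y 311, Z 451. Z has a majority.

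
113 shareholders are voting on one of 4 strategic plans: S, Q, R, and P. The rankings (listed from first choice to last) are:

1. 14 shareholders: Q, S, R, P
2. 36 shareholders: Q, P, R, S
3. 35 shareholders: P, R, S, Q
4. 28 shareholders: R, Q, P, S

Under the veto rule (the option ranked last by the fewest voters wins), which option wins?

R

Last-place votes: S 64, Q 35, R 0, P 14.
R is ranked last by the fewest voters, so R wins.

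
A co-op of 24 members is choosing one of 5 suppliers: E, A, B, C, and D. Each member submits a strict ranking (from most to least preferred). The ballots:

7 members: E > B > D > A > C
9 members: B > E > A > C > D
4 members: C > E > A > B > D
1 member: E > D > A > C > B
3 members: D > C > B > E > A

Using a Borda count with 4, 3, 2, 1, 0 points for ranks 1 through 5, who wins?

E: 7·4 + 9·3 + 4·3 + 1·4 + 3·1 = 74
A: 7·1 + 9·2 + 4·2 + 1·2 + 3·0 = 35
B: 7·3 + 9·4 + 4·1 + 1·0 + 3·2 = 67
C: 7·0 + 9·1 + 4·4 + 1·1 + 3·3 = 35
D: 7·2 + 9·0 + 4·0 + 1·3 + 3·4 = 29
E has the highest Borda score (74).

E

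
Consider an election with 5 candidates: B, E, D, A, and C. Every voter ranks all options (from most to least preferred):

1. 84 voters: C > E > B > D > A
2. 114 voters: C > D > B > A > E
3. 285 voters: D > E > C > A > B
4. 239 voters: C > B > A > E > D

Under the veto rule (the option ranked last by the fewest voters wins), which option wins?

Last-place votes: B 285, E 114, D 239, A 84, C 0.
C is ranked last by the fewest voters, so C wins.

C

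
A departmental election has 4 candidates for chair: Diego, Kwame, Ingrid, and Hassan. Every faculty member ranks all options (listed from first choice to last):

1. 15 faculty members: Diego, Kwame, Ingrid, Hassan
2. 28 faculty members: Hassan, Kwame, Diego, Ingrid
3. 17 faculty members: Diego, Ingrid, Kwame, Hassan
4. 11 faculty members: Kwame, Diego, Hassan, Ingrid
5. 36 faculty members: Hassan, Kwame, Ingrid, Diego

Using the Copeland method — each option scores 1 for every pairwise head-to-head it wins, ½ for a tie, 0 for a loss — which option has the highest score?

Hassan

Diego: beats Ingrid; loses to Kwame and Hassan → score 1.
Kwame: beats Diego and Ingrid; loses to Hassan → score 2.
Ingrid: loses to Diego, Kwame, and Hassan → score 0.
Hassan: beats Diego, Kwame, and Ingrid → score 3.
Hassan has the best pairwise record.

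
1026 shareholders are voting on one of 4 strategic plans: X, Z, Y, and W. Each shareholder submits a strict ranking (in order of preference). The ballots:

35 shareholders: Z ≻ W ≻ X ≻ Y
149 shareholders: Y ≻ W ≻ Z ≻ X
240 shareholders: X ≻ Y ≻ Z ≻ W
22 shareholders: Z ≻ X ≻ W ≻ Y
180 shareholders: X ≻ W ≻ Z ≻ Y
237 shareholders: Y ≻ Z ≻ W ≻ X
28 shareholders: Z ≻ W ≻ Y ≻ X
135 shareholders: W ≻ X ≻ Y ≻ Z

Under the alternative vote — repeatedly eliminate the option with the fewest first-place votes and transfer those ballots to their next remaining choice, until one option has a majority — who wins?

X

Round 1: X 420, Z 85, Y 386, W 135. Eliminate Z.
Round 2: X 442, Y 386, W 198. Eliminate W.
Round 3: X 612, Y 414. X has a majority.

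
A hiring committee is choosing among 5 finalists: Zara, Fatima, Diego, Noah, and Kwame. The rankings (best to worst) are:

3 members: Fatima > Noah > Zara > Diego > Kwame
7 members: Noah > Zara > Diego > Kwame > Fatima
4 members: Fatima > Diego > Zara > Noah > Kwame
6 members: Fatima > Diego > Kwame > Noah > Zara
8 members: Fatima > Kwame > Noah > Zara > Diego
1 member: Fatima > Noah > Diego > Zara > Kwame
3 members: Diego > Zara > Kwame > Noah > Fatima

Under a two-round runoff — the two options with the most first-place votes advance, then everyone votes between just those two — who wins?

Round 1 first-place votes: Zara 0, Fatima 22, Diego 3, Noah 7, Kwame 0.
Fatima and Noah advance.
Runoff: Fatima is preferred to Noah by 22 voters; Noah by 10.
Fatima wins the runoff.

Fatima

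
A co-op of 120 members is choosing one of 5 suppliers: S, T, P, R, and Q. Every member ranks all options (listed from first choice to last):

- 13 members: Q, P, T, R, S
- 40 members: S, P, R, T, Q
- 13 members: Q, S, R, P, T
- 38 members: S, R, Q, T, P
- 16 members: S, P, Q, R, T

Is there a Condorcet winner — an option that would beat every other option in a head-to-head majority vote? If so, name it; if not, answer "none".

S

S vs T: 107–13 for S.
S vs P: 107–13 for S.
S vs R: 107–13 for S.
S vs Q: 94–26 for S.
S beats every other option head-to-head.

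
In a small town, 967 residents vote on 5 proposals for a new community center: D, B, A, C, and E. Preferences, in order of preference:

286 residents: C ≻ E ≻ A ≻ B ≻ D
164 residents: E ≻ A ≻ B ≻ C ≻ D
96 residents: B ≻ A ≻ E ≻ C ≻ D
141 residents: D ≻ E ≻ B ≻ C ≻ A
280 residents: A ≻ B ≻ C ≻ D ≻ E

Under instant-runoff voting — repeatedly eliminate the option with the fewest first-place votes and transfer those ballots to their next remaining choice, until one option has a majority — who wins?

Round 1: D 141, B 96, A 280, C 286, E 164. Eliminate B.
Round 2: D 141, A 376, C 286, E 164. Eliminate D.
Round 3: A 376, C 286, E 305. Eliminate C.
Round 4: A 376, E 591. E has a majority.

E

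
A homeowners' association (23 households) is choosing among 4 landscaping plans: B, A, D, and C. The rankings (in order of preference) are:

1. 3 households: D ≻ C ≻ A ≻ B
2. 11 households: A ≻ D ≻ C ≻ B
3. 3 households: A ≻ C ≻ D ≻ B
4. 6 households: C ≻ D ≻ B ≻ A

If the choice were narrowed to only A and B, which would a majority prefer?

Voters preferring A to B: 17; preferring B to A: 6.
A wins the head-to-head.

A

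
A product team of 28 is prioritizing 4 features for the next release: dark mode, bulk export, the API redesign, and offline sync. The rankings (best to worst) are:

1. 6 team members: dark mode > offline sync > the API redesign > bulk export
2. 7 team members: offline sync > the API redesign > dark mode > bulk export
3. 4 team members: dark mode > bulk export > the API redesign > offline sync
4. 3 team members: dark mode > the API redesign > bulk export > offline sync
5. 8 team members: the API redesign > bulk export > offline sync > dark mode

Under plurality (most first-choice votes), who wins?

First-place votes: dark mode 13, bulk export 0, the API redesign 8, offline sync 7.
dark mode has the most first-place votes.

dark mode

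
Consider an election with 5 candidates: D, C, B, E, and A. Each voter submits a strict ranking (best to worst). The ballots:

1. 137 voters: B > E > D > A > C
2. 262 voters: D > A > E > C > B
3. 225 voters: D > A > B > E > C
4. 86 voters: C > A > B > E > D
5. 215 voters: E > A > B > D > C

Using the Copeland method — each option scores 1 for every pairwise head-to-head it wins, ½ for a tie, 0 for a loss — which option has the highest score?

D

D: beats C, B, E, and A → score 4.
C: loses to D, B, E, and A → score 0.
B: beats C; loses to D, E, and A → score 1.
E: beats C and B; loses to D and A → score 2.
A: beats C, B, and E; loses to D → score 3.
D has the best pairwise record.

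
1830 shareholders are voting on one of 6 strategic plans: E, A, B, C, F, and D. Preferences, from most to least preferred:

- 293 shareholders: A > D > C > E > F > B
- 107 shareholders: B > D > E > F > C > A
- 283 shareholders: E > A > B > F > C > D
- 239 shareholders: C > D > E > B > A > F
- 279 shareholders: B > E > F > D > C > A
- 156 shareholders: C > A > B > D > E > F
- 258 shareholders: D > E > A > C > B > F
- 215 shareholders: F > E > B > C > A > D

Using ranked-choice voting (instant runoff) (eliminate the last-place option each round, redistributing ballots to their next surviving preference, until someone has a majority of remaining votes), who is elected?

E

Round 1: E 283, A 293, B 386, C 395, F 215, D 258. Eliminate F.
Round 2: E 498, A 293, B 386, C 395, D 258. Eliminate D.
Round 3: E 756, A 293, B 386, C 395. Eliminate A.
Round 4: E 756, B 386, C 688. Eliminate B.
Round 5: E 1142, C 688. E has a majority.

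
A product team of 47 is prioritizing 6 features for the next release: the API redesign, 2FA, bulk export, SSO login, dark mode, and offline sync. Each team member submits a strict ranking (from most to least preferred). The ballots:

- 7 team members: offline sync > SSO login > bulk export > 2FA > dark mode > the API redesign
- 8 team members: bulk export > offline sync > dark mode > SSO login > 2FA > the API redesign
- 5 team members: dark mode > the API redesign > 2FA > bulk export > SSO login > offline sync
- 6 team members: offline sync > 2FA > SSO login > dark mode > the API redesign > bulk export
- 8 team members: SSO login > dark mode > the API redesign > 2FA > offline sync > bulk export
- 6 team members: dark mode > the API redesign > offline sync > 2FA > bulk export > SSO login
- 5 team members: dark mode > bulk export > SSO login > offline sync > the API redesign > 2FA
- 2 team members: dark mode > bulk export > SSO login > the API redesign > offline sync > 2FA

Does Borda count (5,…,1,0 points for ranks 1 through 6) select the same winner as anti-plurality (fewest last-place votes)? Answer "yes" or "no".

yes

Borda — scores: the API redesign 83, 2FA 89, bulk export 105, SSO login 128, dark mode 165, offline sync 135. Winner: dark mode.
Anti-plurality — last-place votes: the API redesign 15, 2FA 7, bulk export 14, SSO login 6, dark mode 0, offline sync 5. Winner: dark mode.
The two methods agree.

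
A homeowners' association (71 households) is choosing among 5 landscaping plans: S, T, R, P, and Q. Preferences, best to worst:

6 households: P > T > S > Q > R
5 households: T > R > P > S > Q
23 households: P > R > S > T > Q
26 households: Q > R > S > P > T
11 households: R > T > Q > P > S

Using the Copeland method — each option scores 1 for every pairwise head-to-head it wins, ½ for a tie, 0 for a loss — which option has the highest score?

R

S: beats T; loses to R, P, and Q → score 1.
T: beats Q; loses to S, R, and P → score 1.
R: beats S, T, P, and Q → score 4.
P: beats S and T; loses to R and Q → score 2.
Q: beats S and P; loses to T and R → score 2.
R has the best pairwise record.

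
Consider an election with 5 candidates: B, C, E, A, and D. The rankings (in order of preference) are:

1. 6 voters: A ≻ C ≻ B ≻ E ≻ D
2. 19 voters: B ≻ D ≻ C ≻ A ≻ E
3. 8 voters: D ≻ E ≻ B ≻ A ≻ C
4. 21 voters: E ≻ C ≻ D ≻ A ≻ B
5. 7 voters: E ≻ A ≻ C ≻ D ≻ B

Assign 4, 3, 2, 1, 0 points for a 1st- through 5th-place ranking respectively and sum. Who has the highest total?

E

B: 6·2 + 19·4 + 8·2 + 21·0 + 7·0 = 104
C: 6·3 + 19·2 + 8·0 + 21·3 + 7·2 = 133
E: 6·1 + 19·0 + 8·3 + 21·4 + 7·4 = 142
A: 6·4 + 19·1 + 8·1 + 21·1 + 7·3 = 93
D: 6·0 + 19·3 + 8·4 + 21·2 + 7·1 = 138
E has the highest Borda score (142).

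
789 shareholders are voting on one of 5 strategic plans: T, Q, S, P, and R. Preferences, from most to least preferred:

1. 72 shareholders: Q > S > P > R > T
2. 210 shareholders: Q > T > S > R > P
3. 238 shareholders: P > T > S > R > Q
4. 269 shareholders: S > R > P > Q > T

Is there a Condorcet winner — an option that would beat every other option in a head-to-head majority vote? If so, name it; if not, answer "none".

none

Checking pairwise contests:
Q beats T 551–238.
S beats Q 507–282.
T beats S 448–341.
S beats P 551–238.
T beats R 448–341.
Every option loses at least one head-to-head, so there is no Condorcet winner.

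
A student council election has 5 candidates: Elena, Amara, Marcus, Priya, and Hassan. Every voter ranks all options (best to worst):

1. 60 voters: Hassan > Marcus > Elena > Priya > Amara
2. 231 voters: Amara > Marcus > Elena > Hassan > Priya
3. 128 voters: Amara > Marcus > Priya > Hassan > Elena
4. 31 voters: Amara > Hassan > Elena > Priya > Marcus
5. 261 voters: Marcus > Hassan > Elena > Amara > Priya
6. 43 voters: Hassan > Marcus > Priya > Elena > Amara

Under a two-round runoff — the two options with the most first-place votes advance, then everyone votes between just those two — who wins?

Amara

Round 1 first-place votes: Elena 0, Amara 390, Marcus 261, Priya 0, Hassan 103.
Amara and Marcus advance.
Runoff: Amara is preferred to Marcus by 390 voters; Marcus by 364.
Amara wins the runoff.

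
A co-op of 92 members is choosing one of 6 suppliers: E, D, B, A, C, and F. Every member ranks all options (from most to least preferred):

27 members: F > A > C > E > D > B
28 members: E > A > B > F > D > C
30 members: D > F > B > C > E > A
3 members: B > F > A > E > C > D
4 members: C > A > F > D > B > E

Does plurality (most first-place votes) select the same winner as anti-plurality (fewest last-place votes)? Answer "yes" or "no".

no

Plurality — first-place votes: E 28, D 30, B 3, A 0, C 4, F 27. Winner: D.
Anti-plurality — last-place votes: E 4, D 3, B 27, A 30, C 28, F 0. Winner: F.
The two methods disagree.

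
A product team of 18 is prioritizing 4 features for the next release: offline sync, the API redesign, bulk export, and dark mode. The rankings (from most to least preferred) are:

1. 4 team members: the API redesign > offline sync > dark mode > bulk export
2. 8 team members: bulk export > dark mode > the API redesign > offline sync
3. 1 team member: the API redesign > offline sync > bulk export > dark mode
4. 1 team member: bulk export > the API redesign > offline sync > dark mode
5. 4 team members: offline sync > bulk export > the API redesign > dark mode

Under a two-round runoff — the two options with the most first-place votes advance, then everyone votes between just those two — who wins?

Round 1 first-place votes: offline sync 4, the API redesign 5, bulk export 9, dark mode 0.
bulk export and the API redesign advance.
Runoff: bulk export is preferred to the API redesign by 13 voters; the API redesign by 5.
bulk export wins the runoff.

bulk export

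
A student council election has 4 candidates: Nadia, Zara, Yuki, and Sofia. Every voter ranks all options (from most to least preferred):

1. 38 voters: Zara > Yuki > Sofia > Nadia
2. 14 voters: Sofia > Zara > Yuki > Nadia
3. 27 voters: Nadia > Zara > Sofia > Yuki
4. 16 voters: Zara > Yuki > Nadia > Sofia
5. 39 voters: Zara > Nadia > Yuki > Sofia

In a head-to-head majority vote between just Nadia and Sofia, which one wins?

Nadia

Voters preferring Nadia to Sofia: 82; preferring Sofia to Nadia: 52.
Nadia wins the head-to-head.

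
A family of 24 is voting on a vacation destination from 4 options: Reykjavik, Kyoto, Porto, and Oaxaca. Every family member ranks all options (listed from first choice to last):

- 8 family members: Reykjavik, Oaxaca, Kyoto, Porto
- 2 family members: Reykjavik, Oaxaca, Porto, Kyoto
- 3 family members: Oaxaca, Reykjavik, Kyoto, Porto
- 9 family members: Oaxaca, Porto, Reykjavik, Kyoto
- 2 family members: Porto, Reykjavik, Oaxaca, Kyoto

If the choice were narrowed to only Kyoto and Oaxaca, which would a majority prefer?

Oaxaca

Voters preferring Kyoto to Oaxaca: 0; preferring Oaxaca to Kyoto: 24.
Oaxaca wins the head-to-head.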